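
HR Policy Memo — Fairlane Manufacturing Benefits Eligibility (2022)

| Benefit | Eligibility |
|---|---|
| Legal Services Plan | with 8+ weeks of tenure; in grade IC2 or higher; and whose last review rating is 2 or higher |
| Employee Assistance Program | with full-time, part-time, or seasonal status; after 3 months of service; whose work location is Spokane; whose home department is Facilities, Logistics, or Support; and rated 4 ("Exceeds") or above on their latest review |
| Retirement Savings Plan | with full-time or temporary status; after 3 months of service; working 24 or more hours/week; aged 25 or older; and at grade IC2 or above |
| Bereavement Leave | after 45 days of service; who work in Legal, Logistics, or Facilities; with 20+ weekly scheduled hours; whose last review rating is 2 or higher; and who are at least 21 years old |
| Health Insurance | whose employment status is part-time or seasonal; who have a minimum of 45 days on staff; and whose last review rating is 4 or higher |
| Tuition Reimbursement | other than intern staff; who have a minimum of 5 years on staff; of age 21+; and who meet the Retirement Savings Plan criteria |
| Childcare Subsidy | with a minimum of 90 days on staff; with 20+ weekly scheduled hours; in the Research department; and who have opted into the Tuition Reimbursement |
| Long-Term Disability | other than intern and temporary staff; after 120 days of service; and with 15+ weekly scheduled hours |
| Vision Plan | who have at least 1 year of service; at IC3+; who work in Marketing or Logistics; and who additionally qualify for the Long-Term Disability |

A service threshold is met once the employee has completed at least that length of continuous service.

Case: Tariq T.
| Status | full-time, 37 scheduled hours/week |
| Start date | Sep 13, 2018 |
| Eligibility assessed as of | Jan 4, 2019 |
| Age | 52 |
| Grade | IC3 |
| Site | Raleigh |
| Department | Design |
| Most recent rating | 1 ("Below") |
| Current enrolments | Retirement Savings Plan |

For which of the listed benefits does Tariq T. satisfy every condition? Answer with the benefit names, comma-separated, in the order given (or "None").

Retirement Savings Plan

Service from Sep 13, 2018 to Jan 4, 2019: 113 days.
Legal Services Plan — service 113 days ≥ 8 weeks (≈56 days) ✓; grade IC3 ≥ IC2 ✓; rating 1 < 2 ✗ → not eligible.
Employee Assistance Program — status full-time ✓; service 113 days ≥ 3 months (≈90 days) ✓; site Raleigh ✗ (not Spokane) → not eligible.
Retirement Savings Plan — status full-time ✓; service 113 days ≥ 3 months (≈90 days) ✓; 37 hrs/wk ≥ 24 ✓; age 52 ≥ 25 ✓; grade IC3 ≥ IC2 ✓ → eligible.
Bereavement Leave — service 113 days ≥ 45 days ✓; dept Design ✗ → not eligible.
Health Insurance — status full-time ✗ (requires part-time or seasonal) → not eligible.
Tuition Reimbursement — status full-time ✓ (not excluded); service 113 days < 5 years (≈1825 days) ✗ → not eligible.
Childcare Subsidy — service 113 days ≥ 90 days ✓; 37 hrs/wk ≥ 20 ✓; dept Design ✗ → not eligible.
Long-Term Disability — status full-time ✓ (not excluded); service 113 days < 120 days ✗ → not eligible.
Vision Plan — service 113 days < 1 year (≈365 days) ✗ → not eligible.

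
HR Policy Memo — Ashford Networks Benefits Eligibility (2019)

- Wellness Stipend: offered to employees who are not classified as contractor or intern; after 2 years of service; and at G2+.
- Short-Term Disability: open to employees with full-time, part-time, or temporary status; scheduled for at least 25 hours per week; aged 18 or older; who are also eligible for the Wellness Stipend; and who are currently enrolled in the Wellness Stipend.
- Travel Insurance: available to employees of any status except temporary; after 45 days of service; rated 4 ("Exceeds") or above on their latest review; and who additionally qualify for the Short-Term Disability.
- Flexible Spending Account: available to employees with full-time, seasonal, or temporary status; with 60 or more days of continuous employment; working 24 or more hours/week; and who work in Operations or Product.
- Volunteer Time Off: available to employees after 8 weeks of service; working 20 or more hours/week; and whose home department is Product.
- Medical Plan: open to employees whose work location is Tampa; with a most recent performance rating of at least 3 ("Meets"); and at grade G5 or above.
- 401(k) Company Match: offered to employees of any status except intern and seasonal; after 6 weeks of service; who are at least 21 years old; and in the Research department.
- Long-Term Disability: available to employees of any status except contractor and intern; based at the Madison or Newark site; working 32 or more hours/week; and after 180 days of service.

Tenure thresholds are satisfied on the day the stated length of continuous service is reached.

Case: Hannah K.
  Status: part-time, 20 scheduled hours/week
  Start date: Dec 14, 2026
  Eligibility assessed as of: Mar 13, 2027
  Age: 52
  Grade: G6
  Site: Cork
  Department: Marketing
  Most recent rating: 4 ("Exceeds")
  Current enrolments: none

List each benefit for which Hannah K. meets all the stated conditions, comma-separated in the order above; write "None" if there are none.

Service from Dec 14, 2026 to Mar 13, 2027: 89 days.
Wellness Stipend — status part-time ✓ (not excluded); service 89 days < 2 years (≈730 days) ✗ → not eligible.
Short-Term Disability — status part-time ✓; 20 hrs/wk < 25 ✗ → not eligible.
Travel Insurance — status part-time ✓ (not excluded); service 89 days ≥ 45 days ✓; rating 4 ≥ 4 ✓; not eligible for Short-Term Disability ✗ → not eligible.
Flexible Spending Account — status part-time ✗ (requires full-time, seasonal, or temporary) → not eligible.
Volunteer Time Off — service 89 days ≥ 8 weeks (≈56 days) ✓; 20 hrs/wk ≥ 20 ✓; dept Marketing ✗ → not eligible.
Medical Plan — site Cork ✗ (not Tampa) → not eligible.
401(k) Company Match — status part-time ✓ (not excluded); service 89 days ≥ 6 weeks (≈42 days) ✓; age 52 ≥ 21 ✓; dept Marketing ✗ → not eligible.
Long-Term Disability — status part-time ✓ (not excluded); site Cork ✗ (not Madison or Newark) → not eligible.

None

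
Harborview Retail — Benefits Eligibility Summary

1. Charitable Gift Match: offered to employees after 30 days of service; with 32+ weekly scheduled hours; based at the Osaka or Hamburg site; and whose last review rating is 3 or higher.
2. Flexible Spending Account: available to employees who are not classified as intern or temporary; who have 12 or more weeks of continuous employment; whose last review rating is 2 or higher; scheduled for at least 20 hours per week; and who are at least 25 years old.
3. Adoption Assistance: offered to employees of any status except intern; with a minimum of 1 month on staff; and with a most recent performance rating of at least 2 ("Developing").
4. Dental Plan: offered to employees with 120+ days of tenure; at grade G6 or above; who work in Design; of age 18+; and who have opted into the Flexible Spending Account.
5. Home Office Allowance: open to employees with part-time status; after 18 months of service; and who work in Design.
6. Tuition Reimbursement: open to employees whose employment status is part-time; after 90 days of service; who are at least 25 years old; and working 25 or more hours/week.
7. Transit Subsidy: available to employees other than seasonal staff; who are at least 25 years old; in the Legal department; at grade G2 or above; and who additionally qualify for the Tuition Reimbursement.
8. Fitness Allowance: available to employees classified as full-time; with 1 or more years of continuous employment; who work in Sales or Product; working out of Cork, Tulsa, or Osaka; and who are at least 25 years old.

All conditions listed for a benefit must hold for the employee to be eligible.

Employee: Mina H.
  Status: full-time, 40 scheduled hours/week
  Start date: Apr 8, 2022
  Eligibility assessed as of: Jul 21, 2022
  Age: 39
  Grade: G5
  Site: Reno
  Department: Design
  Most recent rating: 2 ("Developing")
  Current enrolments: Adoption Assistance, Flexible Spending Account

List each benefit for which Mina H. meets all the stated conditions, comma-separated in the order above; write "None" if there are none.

Service from Apr 8, 2022 to Jul 21, 2022: 104 days.
Charitable Gift Match — service 104 days ≥ 30 days ✓; 40 hrs/wk ≥ 32 ✓; site Reno ✗ (not Osaka or Hamburg) → not eligible.
Flexible Spending Account — status full-time ✓ (not excluded); service 104 days ≥ 12 weeks (≈84 days) ✓; rating 2 ≥ 2 ✓; 40 hrs/wk ≥ 20 ✓; age 39 ≥ 25 ✓ → eligible.
Adoption Assistance — status full-time ✓ (not excluded); service 104 days ≥ 1 month (≈30 days) ✓; rating 2 ≥ 2 ✓ → eligible.
Dental Plan — service 104 days < 120 days ✗ → not eligible.
Home Office Allowance — status full-time ✗ (requires part-time) → not eligible.
Tuition Reimbursement — status full-time ✗ (requires part-time) → not eligible.
Transit Subsidy — status full-time ✓ (not excluded); age 39 ≥ 25 ✓; dept Design ✗ → not eligible.
Fitness Allowance — status full-time ✓; service 104 days < 1 year (≈365 days) ✗ → not eligible.

Flexible Spending Account, Adoption Assistance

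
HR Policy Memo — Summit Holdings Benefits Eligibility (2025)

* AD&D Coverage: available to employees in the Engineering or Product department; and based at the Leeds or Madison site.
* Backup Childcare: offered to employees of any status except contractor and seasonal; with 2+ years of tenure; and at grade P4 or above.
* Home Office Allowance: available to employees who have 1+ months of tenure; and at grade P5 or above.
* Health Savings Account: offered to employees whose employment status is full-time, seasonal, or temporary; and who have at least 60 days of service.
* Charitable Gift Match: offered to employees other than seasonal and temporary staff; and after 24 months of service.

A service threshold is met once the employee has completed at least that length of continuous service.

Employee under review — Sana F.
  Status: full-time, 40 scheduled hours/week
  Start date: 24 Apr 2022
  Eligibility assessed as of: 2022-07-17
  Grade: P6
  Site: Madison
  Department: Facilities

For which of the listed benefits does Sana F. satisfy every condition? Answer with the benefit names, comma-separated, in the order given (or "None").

Home Office Allowance, Health Savings Account

Service from 24 Apr 2022 to 2022-07-17: 84 days.
AD&D Coverage — dept Facilities ✗ → not eligible.
Backup Childcare — status full-time ✓ (not excluded); service 84 days < 2 years (≈730 days) ✗ → not eligible.
Home Office Allowance — service 84 days ≥ 1 month (≈30 days) ✓; grade P6 ≥ P5 ✓ → eligible.
Health Savings Account — status full-time ✓; service 84 days ≥ 60 days ✓ → eligible.
Charitable Gift Match — status full-time ✓ (not excluded); service 84 days < 24 months (≈720 days) ✗ → not eligible.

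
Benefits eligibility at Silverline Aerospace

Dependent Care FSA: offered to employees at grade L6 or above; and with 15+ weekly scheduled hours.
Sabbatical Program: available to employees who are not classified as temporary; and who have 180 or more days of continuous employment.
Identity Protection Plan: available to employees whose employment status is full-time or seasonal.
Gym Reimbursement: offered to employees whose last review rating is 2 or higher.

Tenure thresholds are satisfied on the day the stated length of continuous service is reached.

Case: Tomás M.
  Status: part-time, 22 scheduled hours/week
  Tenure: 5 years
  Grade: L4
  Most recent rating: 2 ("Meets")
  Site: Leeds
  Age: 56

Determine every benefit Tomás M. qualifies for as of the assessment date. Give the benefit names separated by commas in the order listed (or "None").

Sabbatical Program, Gym Reimbursement

Dependent Care FSA — grade L4 < L6 ✗ → not eligible.
Sabbatical Program — status part-time ✓ (not excluded); service 5 years ≥ 180 days ✓ → eligible.
Identity Protection Plan — status part-time ✗ (requires full-time or seasonal) → not eligible.
Gym Reimbursement — rating 2 ≥ 2 ✓ → eligible.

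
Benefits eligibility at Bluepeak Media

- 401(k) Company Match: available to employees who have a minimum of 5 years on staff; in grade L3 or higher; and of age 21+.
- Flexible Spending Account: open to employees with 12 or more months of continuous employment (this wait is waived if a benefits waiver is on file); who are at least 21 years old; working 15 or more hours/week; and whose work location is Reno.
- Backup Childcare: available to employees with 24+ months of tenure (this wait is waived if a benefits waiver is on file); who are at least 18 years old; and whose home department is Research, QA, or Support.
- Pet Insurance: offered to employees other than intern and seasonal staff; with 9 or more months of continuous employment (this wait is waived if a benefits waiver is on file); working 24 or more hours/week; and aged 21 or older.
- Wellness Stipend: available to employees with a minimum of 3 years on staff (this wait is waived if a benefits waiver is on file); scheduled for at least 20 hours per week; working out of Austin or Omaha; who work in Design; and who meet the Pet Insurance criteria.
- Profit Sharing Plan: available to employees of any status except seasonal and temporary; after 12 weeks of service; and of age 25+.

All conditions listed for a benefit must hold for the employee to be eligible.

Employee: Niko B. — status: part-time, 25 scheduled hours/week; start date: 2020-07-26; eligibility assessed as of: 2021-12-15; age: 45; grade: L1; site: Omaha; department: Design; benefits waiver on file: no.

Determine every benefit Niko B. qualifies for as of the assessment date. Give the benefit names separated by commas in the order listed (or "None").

Pet Insurance, Profit Sharing Plan

Service from 2020-07-26 to 2021-12-15: 507 days.
401(k) Company Match — service 507 days < 5 years (≈1825 days) ✗ → not eligible.
Flexible Spending Account — no waiver, service 507 days ≥ 12 months (≈360 days) ✓; age 45 ≥ 21 ✓; 25 hrs/wk ≥ 15 ✓; site Omaha ✗ (not Reno) → not eligible.
Backup Childcare — no waiver, service 507 days < 24 months (≈720 days) ✗ → not eligible.
Pet Insurance — status part-time ✓ (not excluded); no waiver, service 507 days ≥ 9 months (≈270 days) ✓; 25 hrs/wk ≥ 24 ✓; age 45 ≥ 21 ✓ → eligible.
Wellness Stipend — no waiver, service 507 days < 3 years (≈1095 days) ✗ → not eligible.
Profit Sharing Plan — status part-time ✓ (not excluded); service 507 days ≥ 12 weeks (≈84 days) ✓; age 45 ≥ 25 ✓ → eligible.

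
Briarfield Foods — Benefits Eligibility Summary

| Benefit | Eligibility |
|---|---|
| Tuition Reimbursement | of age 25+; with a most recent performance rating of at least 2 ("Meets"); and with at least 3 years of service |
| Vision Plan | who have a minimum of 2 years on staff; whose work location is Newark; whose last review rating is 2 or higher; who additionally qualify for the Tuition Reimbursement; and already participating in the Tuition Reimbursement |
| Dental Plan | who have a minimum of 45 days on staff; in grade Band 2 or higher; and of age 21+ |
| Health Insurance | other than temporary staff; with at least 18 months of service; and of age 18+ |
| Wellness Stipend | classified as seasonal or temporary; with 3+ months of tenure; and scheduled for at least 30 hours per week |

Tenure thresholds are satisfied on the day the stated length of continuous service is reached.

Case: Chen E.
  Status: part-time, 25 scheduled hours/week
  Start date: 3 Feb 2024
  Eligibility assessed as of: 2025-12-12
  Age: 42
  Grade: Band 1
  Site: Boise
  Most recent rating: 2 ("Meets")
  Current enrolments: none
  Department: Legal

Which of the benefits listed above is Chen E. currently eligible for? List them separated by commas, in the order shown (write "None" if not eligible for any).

Health Insurance

Service from 3 Feb 2024 to 2025-12-12: 678 days.
Tuition Reimbursement — age 42 ≥ 25 ✓; rating 2 ≥ 2 ✓; service 678 days < 3 years (≈1095 days) ✗ → not eligible.
Vision Plan — service 678 days < 2 years (≈730 days) ✗ → not eligible.
Dental Plan — service 678 days ≥ 45 days ✓; grade Band 1 < Band 2 ✗ → not eligible.
Health Insurance — status part-time ✓ (not excluded); service 678 days ≥ 18 months (≈540 days) ✓; age 42 ≥ 18 ✓ → eligible.
Wellness Stipend — status part-time ✗ (requires seasonal or temporary) → not eligible.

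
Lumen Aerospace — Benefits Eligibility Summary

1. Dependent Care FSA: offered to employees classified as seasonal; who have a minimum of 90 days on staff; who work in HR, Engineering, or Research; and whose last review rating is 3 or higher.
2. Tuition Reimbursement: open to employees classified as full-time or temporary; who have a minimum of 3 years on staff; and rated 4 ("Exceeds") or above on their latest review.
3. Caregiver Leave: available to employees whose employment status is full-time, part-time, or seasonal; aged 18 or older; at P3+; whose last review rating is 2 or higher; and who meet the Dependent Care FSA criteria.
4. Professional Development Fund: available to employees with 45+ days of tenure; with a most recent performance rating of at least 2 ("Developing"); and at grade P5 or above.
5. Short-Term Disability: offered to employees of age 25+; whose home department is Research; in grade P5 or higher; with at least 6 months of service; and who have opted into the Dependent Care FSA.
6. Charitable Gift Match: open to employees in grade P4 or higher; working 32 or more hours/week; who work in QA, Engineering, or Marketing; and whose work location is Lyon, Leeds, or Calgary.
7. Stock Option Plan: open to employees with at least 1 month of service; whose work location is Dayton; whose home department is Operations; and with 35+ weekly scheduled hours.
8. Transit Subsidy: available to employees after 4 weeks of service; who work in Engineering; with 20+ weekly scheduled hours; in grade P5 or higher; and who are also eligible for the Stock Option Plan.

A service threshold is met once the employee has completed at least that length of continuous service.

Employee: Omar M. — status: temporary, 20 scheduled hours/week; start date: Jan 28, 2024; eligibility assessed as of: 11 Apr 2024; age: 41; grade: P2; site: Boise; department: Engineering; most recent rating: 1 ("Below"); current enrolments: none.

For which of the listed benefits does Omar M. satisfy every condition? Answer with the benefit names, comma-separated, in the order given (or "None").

Service from Jan 28, 2024 to 11 Apr 2024: 74 days.
Dependent Care FSA — status temporary ✗ (requires seasonal) → not eligible.
Tuition Reimbursement — status temporary ✓; service 74 days < 3 years (≈1095 days) ✗ → not eligible.
Caregiver Leave — status temporary ✗ (requires full-time, part-time, or seasonal) → not eligible.
Professional Development Fund — service 74 days ≥ 45 days ✓; rating 1 < 2 ✗ → not eligible.
Short-Term Disability — age 41 ≥ 25 ✓; dept Engineering ✗ → not eligible.
Charitable Gift Match — grade P2 < P4 ✗ → not eligible.
Stock Option Plan — service 74 days ≥ 1 month (≈30 days) ✓; site Boise ✗ (not Dayton) → not eligible.
Transit Subsidy — service 74 days ≥ 4 weeks (≈28 days) ✓; dept Engineering ✓; 20 hrs/wk ≥ 20 ✓; grade P2 < P5 ✗ → not eligible.

None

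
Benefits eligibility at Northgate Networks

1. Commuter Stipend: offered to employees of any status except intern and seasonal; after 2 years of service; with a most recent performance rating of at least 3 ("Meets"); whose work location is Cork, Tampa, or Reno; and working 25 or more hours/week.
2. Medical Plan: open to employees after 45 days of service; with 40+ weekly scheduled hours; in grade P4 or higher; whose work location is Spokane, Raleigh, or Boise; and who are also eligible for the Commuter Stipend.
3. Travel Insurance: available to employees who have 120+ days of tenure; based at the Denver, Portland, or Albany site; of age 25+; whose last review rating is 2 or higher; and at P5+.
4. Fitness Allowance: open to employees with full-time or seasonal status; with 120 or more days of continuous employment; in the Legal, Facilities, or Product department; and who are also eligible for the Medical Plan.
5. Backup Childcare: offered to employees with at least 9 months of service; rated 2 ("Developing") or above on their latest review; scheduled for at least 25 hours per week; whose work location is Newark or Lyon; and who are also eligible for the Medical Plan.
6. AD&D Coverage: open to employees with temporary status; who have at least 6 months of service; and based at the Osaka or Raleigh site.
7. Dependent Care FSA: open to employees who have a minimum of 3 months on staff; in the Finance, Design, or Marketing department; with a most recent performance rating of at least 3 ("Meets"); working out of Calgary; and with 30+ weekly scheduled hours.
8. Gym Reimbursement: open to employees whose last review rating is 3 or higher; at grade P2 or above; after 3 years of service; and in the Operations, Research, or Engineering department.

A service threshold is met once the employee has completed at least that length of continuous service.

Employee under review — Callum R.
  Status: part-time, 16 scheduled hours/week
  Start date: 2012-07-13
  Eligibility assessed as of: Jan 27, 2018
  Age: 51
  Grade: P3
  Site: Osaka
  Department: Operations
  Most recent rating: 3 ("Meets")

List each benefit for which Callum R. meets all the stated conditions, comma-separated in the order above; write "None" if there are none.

Gym Reimbursement

Service from 2012-07-13 to Jan 27, 2018: 2024 days.
Commuter Stipend — status part-time ✓ (not excluded); service 2024 days ≥ 2 years (≈730 days) ✓; rating 3 ≥ 3 ✓; site Osaka ✗ (not Cork, Tampa, or Reno) → not eligible.
Medical Plan — service 2024 days ≥ 45 days ✓; 16 hrs/wk < 40 ✗ → not eligible.
Travel Insurance — service 2024 days ≥ 120 days ✓; site Osaka ✗ (not Denver, Portland, or Albany) → not eligible.
Fitness Allowance — status part-time ✗ (requires full-time or seasonal) → not eligible.
Backup Childcare — service 2024 days ≥ 9 months (≈270 days) ✓; rating 3 ≥ 2 ✓; 16 hrs/wk < 25 ✗ → not eligible.
AD&D Coverage — status part-time ✗ (requires temporary) → not eligible.
Dependent Care FSA — service 2024 days ≥ 3 months (≈90 days) ✓; dept Operations ✗ → not eligible.
Gym Reimbursement — rating 3 ≥ 3 ✓; grade P3 ≥ P2 ✓; service 2024 days ≥ 3 years (≈1095 days) ✓; dept Operations ✓ → eligible.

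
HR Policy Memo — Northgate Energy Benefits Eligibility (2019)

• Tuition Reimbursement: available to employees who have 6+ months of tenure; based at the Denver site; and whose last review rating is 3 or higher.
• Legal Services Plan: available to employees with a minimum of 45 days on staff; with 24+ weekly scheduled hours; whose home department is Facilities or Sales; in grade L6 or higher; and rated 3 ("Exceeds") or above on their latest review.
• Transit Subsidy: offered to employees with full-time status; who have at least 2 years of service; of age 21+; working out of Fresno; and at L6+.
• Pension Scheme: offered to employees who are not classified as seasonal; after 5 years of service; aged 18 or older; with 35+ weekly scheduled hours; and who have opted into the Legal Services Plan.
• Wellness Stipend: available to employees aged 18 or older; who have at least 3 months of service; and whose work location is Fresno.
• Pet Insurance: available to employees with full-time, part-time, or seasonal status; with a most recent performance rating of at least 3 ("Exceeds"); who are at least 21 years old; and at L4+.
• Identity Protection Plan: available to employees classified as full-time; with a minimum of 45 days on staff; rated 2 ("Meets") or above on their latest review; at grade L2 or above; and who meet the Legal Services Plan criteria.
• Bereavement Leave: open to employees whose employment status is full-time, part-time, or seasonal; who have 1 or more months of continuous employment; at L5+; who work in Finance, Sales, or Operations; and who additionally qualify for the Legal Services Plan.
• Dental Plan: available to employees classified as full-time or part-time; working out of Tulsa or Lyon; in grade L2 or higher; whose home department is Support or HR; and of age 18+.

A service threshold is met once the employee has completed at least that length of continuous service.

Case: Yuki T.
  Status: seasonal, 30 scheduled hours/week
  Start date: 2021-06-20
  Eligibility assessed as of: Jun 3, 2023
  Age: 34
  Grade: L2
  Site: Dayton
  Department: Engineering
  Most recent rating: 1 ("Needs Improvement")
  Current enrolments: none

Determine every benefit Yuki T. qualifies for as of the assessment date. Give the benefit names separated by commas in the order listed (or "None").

None

Service from 2021-06-20 to Jun 3, 2023: 713 days.
Tuition Reimbursement — service 713 days ≥ 6 months (≈180 days) ✓; site Dayton ✗ (not Denver) → not eligible.
Legal Services Plan — service 713 days ≥ 45 days ✓; 30 hrs/wk ≥ 24 ✓; dept Engineering ✗ → not eligible.
Transit Subsidy — status seasonal ✗ (requires full-time) → not eligible.
Pension Scheme — status seasonal ✗ (excluded) → not eligible.
Wellness Stipend — age 34 ≥ 18 ✓; service 713 days ≥ 3 months (≈90 days) ✓; site Dayton ✗ (not Fresno) → not eligible.
Pet Insurance — status seasonal ✓; rating 1 < 3 ✗ → not eligible.
Identity Protection Plan — status seasonal ✗ (requires full-time) → not eligible.
Bereavement Leave — status seasonal ✓; service 713 days ≥ 1 month (≈30 days) ✓; grade L2 < L5 ✗ → not eligible.
Dental Plan — status seasonal ✗ (requires full-time or part-time) → not eligible.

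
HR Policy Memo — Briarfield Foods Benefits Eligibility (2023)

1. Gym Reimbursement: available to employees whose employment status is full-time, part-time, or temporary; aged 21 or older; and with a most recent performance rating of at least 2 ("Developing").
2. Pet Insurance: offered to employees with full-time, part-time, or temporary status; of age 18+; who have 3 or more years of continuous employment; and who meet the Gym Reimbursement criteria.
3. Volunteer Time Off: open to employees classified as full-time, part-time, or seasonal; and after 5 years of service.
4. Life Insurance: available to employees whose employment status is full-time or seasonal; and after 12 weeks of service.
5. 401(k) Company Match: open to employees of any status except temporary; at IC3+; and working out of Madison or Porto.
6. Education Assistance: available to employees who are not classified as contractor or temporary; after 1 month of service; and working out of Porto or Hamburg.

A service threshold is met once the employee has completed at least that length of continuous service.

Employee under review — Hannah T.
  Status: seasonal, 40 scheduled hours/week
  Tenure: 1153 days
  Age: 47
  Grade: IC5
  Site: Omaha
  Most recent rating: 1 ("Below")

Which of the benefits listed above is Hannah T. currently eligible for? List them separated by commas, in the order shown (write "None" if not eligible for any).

Life Insurance

Gym Reimbursement — status seasonal ✗ (requires full-time, part-time, or temporary) → not eligible.
Pet Insurance — status seasonal ✗ (requires full-time, part-time, or temporary) → not eligible.
Volunteer Time Off — status seasonal ✓; service 1153 days < 5 years (≈1825 days) ✗ → not eligible.
Life Insurance — status seasonal ✓; service 1153 days ≥ 12 weeks (≈84 days) ✓ → eligible.
401(k) Company Match — status seasonal ✓ (not excluded); grade IC5 ≥ IC3 ✓; site Omaha ✗ (not Madison or Porto) → not eligible.
Education Assistance — status seasonal ✓ (not excluded); service 1153 days ≥ 1 month (≈30 days) ✓; site Omaha ✗ (not Porto or Hamburg) → not eligible.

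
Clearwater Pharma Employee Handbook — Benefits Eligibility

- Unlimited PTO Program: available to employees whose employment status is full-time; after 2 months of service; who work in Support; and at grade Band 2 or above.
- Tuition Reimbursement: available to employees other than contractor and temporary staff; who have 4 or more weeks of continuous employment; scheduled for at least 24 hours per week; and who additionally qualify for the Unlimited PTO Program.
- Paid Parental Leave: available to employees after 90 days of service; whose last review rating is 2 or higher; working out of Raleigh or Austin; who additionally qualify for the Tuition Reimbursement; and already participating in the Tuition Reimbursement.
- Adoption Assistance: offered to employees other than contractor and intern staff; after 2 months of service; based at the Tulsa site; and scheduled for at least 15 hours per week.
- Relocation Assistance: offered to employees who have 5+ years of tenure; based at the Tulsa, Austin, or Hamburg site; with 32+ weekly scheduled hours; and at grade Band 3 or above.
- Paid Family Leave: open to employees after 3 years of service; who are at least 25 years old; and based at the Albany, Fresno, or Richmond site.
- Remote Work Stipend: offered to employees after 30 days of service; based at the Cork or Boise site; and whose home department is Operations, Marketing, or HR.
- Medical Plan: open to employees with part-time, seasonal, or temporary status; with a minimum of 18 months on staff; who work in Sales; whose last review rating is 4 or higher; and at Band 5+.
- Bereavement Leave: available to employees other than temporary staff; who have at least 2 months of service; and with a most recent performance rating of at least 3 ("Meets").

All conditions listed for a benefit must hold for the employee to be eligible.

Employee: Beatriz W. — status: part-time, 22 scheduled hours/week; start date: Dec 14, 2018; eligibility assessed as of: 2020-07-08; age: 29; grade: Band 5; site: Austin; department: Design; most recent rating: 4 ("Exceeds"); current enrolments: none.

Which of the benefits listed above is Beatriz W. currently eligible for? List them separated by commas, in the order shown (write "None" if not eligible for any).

Service from Dec 14, 2018 to 2020-07-08: 572 days.
Unlimited PTO Program — status part-time ✗ (requires full-time) → not eligible.
Tuition Reimbursement — status part-time ✓ (not excluded); service 572 days ≥ 4 weeks (≈28 days) ✓; 22 hrs/wk < 24 ✗ → not eligible.
Paid Parental Leave — service 572 days ≥ 90 days ✓; rating 4 ≥ 2 ✓; site Austin ✓; not eligible for Tuition Reimbursement ✗ → not eligible.
Adoption Assistance — status part-time ✓ (not excluded); service 572 days ≥ 2 months (≈60 days) ✓; site Austin ✗ (not Tulsa) → not eligible.
Relocation Assistance — service 572 days < 5 years (≈1825 days) ✗ → not eligible.
Paid Family Leave — service 572 days < 3 years (≈1095 days) ✗ → not eligible.
Remote Work Stipend — service 572 days ≥ 30 days ✓; site Austin ✗ (not Cork or Boise) → not eligible.
Medical Plan — status part-time ✓; service 572 days ≥ 18 months (≈540 days) ✓; dept Design ✗ → not eligible.
Bereavement Leave — status part-time ✓ (not excluded); service 572 days ≥ 2 months (≈60 days) ✓; rating 4 ≥ 3 ✓ → eligible.

Bereavement Leave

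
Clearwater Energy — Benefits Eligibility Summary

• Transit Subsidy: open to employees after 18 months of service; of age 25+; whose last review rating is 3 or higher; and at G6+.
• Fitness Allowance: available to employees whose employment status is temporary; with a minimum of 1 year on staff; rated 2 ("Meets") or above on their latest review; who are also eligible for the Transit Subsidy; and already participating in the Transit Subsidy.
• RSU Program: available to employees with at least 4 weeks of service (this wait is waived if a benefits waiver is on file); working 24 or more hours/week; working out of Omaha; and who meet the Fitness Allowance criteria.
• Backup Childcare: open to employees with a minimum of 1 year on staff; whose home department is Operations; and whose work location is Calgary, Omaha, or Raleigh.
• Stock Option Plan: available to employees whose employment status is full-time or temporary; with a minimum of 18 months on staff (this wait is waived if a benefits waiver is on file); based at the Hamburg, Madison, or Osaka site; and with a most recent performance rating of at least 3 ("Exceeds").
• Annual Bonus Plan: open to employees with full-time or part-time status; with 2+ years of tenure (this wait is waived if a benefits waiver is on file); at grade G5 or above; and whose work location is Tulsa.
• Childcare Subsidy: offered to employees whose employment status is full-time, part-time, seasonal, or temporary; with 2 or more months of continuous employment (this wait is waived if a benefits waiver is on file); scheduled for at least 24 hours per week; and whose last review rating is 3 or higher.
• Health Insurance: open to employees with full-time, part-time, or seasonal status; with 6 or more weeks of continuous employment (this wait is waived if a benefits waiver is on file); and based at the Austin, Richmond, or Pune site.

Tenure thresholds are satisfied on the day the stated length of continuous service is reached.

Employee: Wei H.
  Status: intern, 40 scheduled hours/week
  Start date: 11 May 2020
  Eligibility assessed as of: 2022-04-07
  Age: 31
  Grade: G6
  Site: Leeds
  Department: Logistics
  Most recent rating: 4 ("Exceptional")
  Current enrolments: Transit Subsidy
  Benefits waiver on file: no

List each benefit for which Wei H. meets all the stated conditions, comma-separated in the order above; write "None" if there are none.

Transit Subsidy

Service from 11 May 2020 to 2022-04-07: 696 days.
Transit Subsidy — service 696 days ≥ 18 months (≈540 days) ✓; age 31 ≥ 25 ✓; rating 4 ≥ 3 ✓; grade G6 ≥ G6 ✓ → eligible.
Fitness Allowance — status intern ✗ (requires temporary) → not eligible.
RSU Program — no waiver, service 696 days ≥ 4 weeks (≈28 days) ✓; 40 hrs/wk ≥ 24 ✓; site Leeds ✗ (not Omaha) → not eligible.
Backup Childcare — service 696 days ≥ 1 year (≈365 days) ✓; dept Logistics ✗ → not eligible.
Stock Option Plan — status intern ✗ (requires full-time or temporary) → not eligible.
Annual Bonus Plan — status intern ✗ (requires full-time or part-time) → not eligible.
Childcare Subsidy — status intern ✗ (requires full-time, part-time, seasonal, or temporary) → not eligible.
Health Insurance — status intern ✗ (requires full-time, part-time, or seasonal) → not eligible.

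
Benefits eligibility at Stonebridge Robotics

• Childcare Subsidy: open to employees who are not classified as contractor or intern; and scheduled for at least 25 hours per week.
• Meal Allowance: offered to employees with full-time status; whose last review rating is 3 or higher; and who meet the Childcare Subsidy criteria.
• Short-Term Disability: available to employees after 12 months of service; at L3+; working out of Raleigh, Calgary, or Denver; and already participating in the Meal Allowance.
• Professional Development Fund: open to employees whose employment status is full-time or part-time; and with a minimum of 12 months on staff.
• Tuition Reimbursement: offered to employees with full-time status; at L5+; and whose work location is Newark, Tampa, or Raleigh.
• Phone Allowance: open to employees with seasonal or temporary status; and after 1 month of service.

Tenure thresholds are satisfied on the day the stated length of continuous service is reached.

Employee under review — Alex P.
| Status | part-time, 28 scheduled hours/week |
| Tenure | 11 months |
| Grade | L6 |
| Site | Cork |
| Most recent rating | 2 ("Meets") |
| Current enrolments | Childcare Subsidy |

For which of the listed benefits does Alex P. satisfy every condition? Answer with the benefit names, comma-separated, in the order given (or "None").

Childcare Subsidy — status part-time ✓ (not excluded); 28 hrs/wk ≥ 25 ✓ → eligible.
Meal Allowance — status part-time ✗ (requires full-time) → not eligible.
Short-Term Disability — service 11 months < 12 months ✗ → not eligible.
Professional Development Fund — status part-time ✓; service 11 months < 12 months ✗ → not eligible.
Tuition Reimbursement — status part-time ✗ (requires full-time) → not eligible.
Phone Allowance — status part-time ✗ (requires seasonal or temporary) → not eligible.

Childcare Subsidy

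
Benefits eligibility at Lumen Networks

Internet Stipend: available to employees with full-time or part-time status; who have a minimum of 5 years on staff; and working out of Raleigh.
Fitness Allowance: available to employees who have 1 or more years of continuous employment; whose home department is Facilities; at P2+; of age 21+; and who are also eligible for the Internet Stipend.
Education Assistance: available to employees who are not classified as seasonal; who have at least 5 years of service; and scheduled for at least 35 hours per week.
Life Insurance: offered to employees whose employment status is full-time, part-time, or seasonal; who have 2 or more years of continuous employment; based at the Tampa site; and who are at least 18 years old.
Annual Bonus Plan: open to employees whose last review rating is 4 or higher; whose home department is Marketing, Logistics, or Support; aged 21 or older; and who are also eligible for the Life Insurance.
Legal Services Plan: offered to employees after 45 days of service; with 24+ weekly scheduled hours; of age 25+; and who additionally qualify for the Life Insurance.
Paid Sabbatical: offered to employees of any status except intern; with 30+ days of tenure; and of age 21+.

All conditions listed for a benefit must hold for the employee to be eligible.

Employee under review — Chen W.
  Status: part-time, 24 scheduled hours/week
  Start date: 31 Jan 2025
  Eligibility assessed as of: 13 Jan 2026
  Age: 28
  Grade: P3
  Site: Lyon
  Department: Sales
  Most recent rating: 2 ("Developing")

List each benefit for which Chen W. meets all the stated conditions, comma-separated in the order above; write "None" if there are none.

Paid Sabbatical

Service from 31 Jan 2025 to 13 Jan 2026: 347 days.
Internet Stipend — status part-time ✓; service 347 days < 5 years (≈1825 days) ✗ → not eligible.
Fitness Allowance — service 347 days < 1 year (≈365 days) ✗ → not eligible.
Education Assistance — status part-time ✓ (not excluded); service 347 days < 5 years (≈1825 days) ✗ → not eligible.
Life Insurance — status part-time ✓; service 347 days < 2 years (≈730 days) ✗ → not eligible.
Annual Bonus Plan — rating 2 < 4 ✗ → not eligible.
Legal Services Plan — service 347 days ≥ 45 days ✓; 24 hrs/wk ≥ 24 ✓; age 28 ≥ 25 ✓; not eligible for Life Insurance ✗ → not eligible.
Paid Sabbatical — status part-time ✓ (not excluded); service 347 days ≥ 30 days ✓; age 28 ≥ 21 ✓ → eligible.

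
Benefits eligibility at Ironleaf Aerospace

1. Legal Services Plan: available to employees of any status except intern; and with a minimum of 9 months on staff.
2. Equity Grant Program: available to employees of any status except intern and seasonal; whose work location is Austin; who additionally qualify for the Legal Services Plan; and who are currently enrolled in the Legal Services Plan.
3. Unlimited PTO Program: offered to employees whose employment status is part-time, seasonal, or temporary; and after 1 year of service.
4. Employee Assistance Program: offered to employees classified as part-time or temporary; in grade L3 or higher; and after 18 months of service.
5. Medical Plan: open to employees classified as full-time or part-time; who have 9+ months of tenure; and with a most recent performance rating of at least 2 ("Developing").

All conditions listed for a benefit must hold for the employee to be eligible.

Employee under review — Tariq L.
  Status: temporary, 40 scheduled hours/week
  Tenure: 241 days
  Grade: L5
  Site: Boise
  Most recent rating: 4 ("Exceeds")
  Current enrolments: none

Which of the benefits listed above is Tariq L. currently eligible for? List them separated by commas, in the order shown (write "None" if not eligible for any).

Legal Services Plan — status temporary ✓ (not excluded); service 241 days < 9 months (≈270 days) ✗ → not eligible.
Equity Grant Program — status temporary ✓ (not excluded); site Boise ✗ (not Austin) → not eligible.
Unlimited PTO Program — status temporary ✓; service 241 days < 1 year (≈365 days) ✗ → not eligible.
Employee Assistance Program — status temporary ✓; grade L5 ≥ L3 ✓; service 241 days < 18 months (≈540 days) ✗ → not eligible.
Medical Plan — status temporary ✗ (requires full-time or part-time) → not eligible.

None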